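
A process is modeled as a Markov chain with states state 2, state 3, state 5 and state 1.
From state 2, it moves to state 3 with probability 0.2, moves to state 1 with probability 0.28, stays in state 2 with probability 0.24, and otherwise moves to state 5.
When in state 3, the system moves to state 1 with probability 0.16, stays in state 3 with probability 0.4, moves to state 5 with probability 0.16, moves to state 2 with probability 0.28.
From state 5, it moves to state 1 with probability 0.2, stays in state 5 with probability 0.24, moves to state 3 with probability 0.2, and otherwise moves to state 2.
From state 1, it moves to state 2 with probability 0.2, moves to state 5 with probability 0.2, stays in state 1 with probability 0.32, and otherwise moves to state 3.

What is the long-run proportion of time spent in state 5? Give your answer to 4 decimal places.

0.2192

Let the stationary distribution be π with π = πP and π_1 + π_2 + π_3 + π_4 = 1.
π_1 = 0.24·π_1 + 0.28·π_2 + 0.36·π_3 + 0.2·π_4
π_2 = 0.2·π_1 + 0.4·π_2 + 0.2·π_3 + 0.28·π_4
π_3 = 0.28·π_1 + 0.16·π_2 + 0.24·π_3 + 0.2·π_4
Solving with the normalization constraint gives π = (0.2677, 0.2739, 0.2192, 0.2392).
So the stationary probability of state 5 is 0.2192.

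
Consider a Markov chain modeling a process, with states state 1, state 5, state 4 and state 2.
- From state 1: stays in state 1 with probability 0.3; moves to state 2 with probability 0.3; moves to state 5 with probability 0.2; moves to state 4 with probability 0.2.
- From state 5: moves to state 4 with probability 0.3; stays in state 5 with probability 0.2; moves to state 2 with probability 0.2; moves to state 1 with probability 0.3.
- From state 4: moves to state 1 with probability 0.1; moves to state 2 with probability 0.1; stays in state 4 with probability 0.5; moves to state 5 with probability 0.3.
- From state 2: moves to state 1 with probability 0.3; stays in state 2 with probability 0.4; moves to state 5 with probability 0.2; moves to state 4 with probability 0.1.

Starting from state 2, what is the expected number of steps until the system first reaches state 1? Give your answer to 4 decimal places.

3.9726

Let t(s) be the expected number of steps to first reach state 1 from state s, with t(state 1) = 0. Conditioning on the first step:
t(state 5) = 1 + 0.2·t(state 5) + 0.3·t(state 4) + 0.2·t(state 2)
t(state 4) = 1 + 0.3·t(state 5) + 0.5·t(state 4) + 0.1·t(state 2)
t(state 2) = 1 + 0.2·t(state 5) + 0.1·t(state 4) + 0.4·t(state 2)
Solving: t(state 5) = 4.2466, t(state 4) = 5.3425, t(state 2) = 3.9726.
Expected steps from state 2 to state 1: 3.9726.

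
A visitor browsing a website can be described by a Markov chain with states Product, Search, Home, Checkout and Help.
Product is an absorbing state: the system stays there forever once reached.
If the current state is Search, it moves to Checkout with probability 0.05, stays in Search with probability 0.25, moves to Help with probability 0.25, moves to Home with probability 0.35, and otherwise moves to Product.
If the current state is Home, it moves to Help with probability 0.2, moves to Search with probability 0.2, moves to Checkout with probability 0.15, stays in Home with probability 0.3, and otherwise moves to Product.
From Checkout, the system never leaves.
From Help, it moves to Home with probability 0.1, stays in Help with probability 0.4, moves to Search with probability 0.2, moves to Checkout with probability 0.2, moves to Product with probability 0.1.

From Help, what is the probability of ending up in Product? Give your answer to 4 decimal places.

Let h(s) be the probability of absorption at Product starting from transient state s. Then h(Product) = 1 and h(Checkout) = 0. By first-step analysis:
h(Search) = 0.1·1 + 0.25·h(Search) + 0.35·h(Home) + 0.05·0 + 0.25·h(Help)
h(Home) = 0.15·1 + 0.2·h(Search) + 0.3·h(Home) + 0.15·0 + 0.2·h(Help)
h(Help) = 0.1·1 + 0.2·h(Search) + 0.1·h(Home) + 0.2·0 + 0.4·h(Help)
Solving: h(Search) = 0.4890, h(Home) = 0.4706, h(Help) = 0.4081.
Starting from Help, the probability is 0.4081.

0.4081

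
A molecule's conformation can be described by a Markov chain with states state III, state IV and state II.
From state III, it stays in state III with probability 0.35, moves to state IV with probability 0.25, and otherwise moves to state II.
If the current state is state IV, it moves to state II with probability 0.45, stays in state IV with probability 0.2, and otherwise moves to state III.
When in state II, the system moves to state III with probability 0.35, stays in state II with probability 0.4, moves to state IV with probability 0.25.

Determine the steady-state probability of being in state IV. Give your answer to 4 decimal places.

0.2381

Let the stationary distribution be π with π = πP and π_1 + π_2 + π_3 = 1.
π_1 = 0.35·π_1 + 0.35·π_2 + 0.35·π_3
π_2 = 0.25·π_1 + 0.2·π_2 + 0.25·π_3
Solving with the normalization constraint gives π = (0.3500, 0.2381, 0.4119).
So the stationary probability of state IV is 0.2381.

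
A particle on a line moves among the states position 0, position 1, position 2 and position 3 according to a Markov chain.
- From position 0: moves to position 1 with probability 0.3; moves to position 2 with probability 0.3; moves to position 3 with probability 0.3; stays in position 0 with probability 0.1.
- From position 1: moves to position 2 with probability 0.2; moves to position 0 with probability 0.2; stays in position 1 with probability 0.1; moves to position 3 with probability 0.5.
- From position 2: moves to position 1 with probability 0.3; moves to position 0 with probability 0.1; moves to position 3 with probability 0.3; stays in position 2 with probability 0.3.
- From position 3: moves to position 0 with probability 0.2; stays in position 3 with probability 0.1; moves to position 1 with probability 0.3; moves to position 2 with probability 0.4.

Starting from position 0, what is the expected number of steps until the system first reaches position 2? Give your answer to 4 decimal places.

3.2877

Let t(s) be the expected number of steps to first reach position 2 from state s, with t(position 2) = 0. Conditioning on the first step:
t(position 0) = 1 + 0.1·t(position 0) + 0.3·t(position 1) + 0.3·t(position 3)
t(position 1) = 1 + 0.2·t(position 0) + 0.1·t(position 1) + 0.5·t(position 3)
t(position 3) = 1 + 0.2·t(position 0) + 0.3·t(position 1) + 0.1·t(position 3)
Solving: t(position 0) = 3.2877, t(position 1) = 3.5160, t(position 3) = 3.0137.
Expected steps from position 0 to position 2: 3.2877.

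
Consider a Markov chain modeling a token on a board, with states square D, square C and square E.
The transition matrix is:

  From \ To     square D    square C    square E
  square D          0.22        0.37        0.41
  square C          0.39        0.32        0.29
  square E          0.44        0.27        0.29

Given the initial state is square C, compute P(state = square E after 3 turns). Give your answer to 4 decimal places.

Propagate the distribution vector 3 turns from square C.
After 0 turns: (0.0000, 1.0000, 0.0000)
After 1 turn: (0.3900, 0.3200, 0.2900)
After 2 turns: (0.3382, 0.3250, 0.3368)
After 3 turns: (0.3493, 0.3201, 0.3306)
P(in square E after 3 turns) = 0.3306

0.3306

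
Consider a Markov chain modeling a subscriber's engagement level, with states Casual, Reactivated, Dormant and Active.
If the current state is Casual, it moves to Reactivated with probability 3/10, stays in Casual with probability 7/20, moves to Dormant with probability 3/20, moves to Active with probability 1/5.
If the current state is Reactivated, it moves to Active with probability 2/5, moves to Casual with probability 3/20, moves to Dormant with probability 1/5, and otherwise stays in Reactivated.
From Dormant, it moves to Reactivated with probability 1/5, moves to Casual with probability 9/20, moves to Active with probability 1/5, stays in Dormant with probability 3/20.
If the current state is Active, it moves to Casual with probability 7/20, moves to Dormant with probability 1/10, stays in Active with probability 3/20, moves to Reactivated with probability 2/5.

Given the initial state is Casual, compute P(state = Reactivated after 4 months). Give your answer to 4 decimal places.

0.2946

Propagate the distribution vector 4 months from Casual.
After 0 months: (1.0000, 0.0000, 0.0000, 0.0000)
After 1 month: (0.3500, 0.3000, 0.1500, 0.2000)
After 2 months: (0.3050, 0.2900, 0.1550, 0.2500)
After 3 months: (0.3075, 0.2950, 0.1520, 0.2455)
After 4 months: (0.3062, 0.2946, 0.1525, 0.2467)
P(in Reactivated after 4 months) = 0.2946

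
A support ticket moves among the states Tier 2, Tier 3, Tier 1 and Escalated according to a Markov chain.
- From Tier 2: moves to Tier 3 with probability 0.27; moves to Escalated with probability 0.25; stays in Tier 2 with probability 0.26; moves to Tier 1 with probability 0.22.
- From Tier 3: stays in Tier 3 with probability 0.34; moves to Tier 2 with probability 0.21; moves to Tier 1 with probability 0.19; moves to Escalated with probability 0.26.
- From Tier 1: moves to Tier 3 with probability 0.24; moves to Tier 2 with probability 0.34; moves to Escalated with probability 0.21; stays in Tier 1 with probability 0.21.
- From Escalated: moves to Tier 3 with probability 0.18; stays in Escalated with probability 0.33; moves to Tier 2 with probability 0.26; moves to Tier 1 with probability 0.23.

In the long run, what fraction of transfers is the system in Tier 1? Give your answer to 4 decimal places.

0.2128

Let the stationary distribution be π with π = πP and π_1 + π_2 + π_3 + π_4 = 1.
π_1 = 0.26·π_1 + 0.21·π_2 + 0.34·π_3 + 0.26·π_4
π_2 = 0.27·π_1 + 0.34·π_2 + 0.24·π_3 + 0.18·π_4
π_3 = 0.22·π_1 + 0.19·π_2 + 0.21·π_3 + 0.23·π_4
Solving with the normalization constraint gives π = (0.2641, 0.2578, 0.2128, 0.2653).
So the stationary probability of Tier 1 is 0.2128.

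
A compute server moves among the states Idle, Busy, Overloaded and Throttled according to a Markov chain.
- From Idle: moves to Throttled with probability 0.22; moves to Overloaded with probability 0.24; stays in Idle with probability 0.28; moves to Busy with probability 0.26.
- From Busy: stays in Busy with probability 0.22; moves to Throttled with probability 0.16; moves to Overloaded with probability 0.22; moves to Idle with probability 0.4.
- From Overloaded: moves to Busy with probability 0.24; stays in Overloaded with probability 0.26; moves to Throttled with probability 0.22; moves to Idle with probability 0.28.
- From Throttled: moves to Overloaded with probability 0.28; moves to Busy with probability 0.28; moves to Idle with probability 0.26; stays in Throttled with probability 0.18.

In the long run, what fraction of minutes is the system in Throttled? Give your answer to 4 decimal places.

Let the stationary distribution be π with π = πP and π_1 + π_2 + π_3 + π_4 = 1.
π_1 = 0.28·π_1 + 0.4·π_2 + 0.28·π_3 + 0.26·π_4
π_2 = 0.26·π_1 + 0.22·π_2 + 0.24·π_3 + 0.28·π_4
π_3 = 0.24·π_1 + 0.22·π_2 + 0.26·π_3 + 0.28·π_4
Solving with the normalization constraint gives π = (0.3059, 0.2490, 0.2479, 0.1972).
So the stationary probability of Throttled is 0.1972.

0.1972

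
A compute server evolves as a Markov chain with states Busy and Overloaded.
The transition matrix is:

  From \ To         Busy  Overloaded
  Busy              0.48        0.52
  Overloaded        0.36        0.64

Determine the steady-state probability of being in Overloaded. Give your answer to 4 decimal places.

0.5909

Let the stationary distribution be π with π = πP and π_1 + π_2 = 1.
π_1 = 0.48·π_1 + 0.36·π_2
Solving with the normalization constraint gives π = (0.4091, 0.5909).
So the stationary probability of Overloaded is 0.5909.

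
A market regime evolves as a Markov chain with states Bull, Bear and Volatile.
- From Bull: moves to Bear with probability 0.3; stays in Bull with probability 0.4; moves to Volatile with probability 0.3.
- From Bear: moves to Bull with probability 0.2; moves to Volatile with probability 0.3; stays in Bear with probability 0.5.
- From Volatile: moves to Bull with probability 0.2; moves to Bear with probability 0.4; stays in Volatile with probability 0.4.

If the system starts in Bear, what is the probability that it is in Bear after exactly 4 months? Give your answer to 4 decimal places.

Propagate the distribution vector 4 months from Bear.
After 0 months: (0.0000, 1.0000, 0.0000)
After 1 month: (0.2000, 0.5000, 0.3000)
After 2 months: (0.2400, 0.4300, 0.3300)
After 3 months: (0.2480, 0.4190, 0.3330)
After 4 months: (0.2496, 0.4171, 0.3333)
P(in Bear after 4 months) = 0.4171

0.4171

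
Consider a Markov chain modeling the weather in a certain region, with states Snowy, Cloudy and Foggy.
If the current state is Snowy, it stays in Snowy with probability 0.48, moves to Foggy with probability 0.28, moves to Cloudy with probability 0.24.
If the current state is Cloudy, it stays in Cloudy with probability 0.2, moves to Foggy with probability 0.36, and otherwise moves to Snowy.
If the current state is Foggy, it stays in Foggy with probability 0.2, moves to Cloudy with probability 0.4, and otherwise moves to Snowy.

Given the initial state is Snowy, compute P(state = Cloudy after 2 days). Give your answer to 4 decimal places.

Sum over the intermediate state after 1 day:
P = P(Snowy→Snowy)·P(Snowy→Cloudy) + P(Snowy→Cloudy)·P(Cloudy→Cloudy) + P(Snowy→Foggy)·P(Foggy→Cloudy)
  = 0.48×0.24 + 0.24×0.2 + 0.28×0.4
  = 0.1152 + 0.0480 + 0.1120 = 0.2752

0.2752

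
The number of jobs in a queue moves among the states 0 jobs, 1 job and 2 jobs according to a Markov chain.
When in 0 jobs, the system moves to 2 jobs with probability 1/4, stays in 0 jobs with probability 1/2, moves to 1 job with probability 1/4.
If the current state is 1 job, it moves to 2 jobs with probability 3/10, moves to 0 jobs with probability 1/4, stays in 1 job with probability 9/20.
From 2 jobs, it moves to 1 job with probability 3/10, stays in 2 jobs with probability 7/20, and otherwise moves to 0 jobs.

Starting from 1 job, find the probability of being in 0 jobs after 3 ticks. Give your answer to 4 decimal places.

Propagate the distribution vector 3 ticks from 1 job.
After 0 ticks: (0.0000, 1.0000, 0.0000)
After 1 tick: (0.2500, 0.4500, 0.3000)
After 2 ticks: (0.3425, 0.3550, 0.3025)
After 3 ticks: (0.3659, 0.3361, 0.2980)
P(in 0 jobs after 3 ticks) = 0.3659

0.3659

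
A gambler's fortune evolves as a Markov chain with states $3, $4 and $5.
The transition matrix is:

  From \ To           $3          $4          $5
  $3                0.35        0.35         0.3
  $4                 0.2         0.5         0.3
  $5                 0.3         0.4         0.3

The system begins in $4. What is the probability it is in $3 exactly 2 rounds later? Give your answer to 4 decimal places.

Sum over the intermediate state after 1 round:
P = P($4→$3)·P($3→$3) + P($4→$4)·P($4→$3) + P($4→$5)·P($5→$3)
  = 0.2×0.35 + 0.5×0.2 + 0.3×0.3
  = 0.0700 + 0.1000 + 0.0900 = 0.2600

0.2600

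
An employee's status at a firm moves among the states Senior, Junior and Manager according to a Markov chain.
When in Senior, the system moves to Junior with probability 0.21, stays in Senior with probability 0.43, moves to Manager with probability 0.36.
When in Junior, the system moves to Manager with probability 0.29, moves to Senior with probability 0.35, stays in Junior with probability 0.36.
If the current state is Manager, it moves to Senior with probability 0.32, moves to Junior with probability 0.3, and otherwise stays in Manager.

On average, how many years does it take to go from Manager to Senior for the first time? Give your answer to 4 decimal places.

Let t(s) be the expected number of years to first reach Senior from state s, with t(Senior) = 0. Conditioning on the first year:
t(Junior) = 1 + 0.36·t(Junior) + 0.29·t(Manager)
t(Manager) = 1 + 0.3·t(Junior) + 0.38·t(Manager)
Solving: t(Junior) = 2.9374, t(Manager) = 3.0342.
Expected years from Manager to Senior: 3.0342.

3.0342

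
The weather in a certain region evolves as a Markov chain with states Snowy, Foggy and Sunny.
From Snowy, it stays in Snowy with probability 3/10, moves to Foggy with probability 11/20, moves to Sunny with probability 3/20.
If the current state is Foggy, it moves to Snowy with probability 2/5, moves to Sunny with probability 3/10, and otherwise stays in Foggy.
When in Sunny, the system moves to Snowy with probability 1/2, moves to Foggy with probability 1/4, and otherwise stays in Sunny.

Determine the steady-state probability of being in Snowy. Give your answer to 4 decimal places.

0.3846

Let the stationary distribution be π with π = πP and π_1 + π_2 + π_3 = 1.
π_1 = 0.3·π_1 + 0.4·π_2 + 0.5·π_3
π_2 = 0.55·π_1 + 0.3·π_2 + 0.25·π_3
Solving with the normalization constraint gives π = (0.3846, 0.3846, 0.2308).
So the stationary probability of Snowy is 0.3846.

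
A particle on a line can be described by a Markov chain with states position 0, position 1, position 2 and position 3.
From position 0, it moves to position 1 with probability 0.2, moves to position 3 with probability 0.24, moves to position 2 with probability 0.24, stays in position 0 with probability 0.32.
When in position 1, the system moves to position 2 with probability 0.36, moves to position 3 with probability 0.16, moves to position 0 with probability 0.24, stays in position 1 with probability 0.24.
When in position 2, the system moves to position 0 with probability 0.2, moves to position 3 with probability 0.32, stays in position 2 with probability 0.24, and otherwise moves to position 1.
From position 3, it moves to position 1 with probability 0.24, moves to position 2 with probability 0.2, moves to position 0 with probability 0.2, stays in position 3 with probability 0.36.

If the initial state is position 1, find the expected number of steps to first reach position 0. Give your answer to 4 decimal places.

4.5802

Let t(s) be the expected number of steps to first reach position 0 from state s, with t(position 0) = 0. Conditioning on the first step:
t(position 1) = 1 + 0.24·t(position 1) + 0.36·t(position 2) + 0.16·t(position 3)
t(position 2) = 1 + 0.24·t(position 1) + 0.24·t(position 2) + 0.32·t(position 3)
t(position 3) = 1 + 0.24·t(position 1) + 0.2·t(position 2) + 0.36·t(position 3)
Solving: t(position 1) = 4.5802, t(position 2) = 4.7710, t(position 3) = 4.7710.
Expected steps from position 1 to position 0: 4.5802.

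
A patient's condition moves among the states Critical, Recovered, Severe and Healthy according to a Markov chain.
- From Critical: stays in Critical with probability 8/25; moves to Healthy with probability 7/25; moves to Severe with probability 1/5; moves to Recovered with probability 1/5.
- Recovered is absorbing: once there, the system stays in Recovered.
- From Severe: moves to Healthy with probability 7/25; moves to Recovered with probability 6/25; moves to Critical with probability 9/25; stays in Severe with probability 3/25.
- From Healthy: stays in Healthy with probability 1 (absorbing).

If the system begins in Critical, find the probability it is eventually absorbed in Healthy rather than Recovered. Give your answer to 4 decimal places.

0.5745

Let h(s) be the probability of absorption at Healthy starting from transient state s. Then h(Healthy) = 1 and h(Recovered) = 0. By first-step analysis:
h(Critical) = 0.32·h(Critical) + 0.2·0 + 0.2·h(Severe) + 0.28·1
h(Severe) = 0.36·h(Critical) + 0.24·0 + 0.12·h(Severe) + 0.28·1
Solving: h(Critical) = 0.5745, h(Severe) = 0.5532.
Starting from Critical, the probability is 0.5745.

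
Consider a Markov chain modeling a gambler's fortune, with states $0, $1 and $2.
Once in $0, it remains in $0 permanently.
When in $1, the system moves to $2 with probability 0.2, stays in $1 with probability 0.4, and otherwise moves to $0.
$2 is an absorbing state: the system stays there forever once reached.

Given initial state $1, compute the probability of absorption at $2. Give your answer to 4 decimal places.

Let h(s) be the probability of absorption at $2 starting from transient state s. Then h($2) = 1 and h($0) = 0. By first-step analysis:
h($1) = 0.4·0 + 0.4·h($1) + 0.2·1
Solving: h($1) = 0.3333.
Starting from $1, the probability is 0.3333.

0.3333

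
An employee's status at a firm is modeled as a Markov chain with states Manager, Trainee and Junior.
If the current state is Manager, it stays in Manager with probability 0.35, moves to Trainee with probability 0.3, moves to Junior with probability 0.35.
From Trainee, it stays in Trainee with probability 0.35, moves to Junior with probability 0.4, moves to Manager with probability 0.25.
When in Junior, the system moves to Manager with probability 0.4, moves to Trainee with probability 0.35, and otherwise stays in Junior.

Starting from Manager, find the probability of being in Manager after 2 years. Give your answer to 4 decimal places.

Sum over the intermediate state after 1 year:
P = P(Manager→Manager)·P(Manager→Manager) + P(Manager→Trainee)·P(Trainee→Manager) + P(Manager→Junior)·P(Junior→Manager)
  = 0.35×0.35 + 0.3×0.25 + 0.35×0.4
  = 0.1225 + 0.0750 + 0.1400 = 0.3375

0.3375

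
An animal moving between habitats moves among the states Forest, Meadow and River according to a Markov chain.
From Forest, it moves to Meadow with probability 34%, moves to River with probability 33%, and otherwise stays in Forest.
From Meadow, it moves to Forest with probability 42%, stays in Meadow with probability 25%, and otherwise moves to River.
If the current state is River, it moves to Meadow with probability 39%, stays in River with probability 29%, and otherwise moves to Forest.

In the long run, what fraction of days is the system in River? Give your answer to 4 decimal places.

Let the stationary distribution be π with π = πP and π_1 + π_2 + π_3 = 1.
π_1 = 0.33·π_1 + 0.42·π_2 + 0.32·π_3
π_2 = 0.34·π_1 + 0.25·π_2 + 0.39·π_3
Solving with the normalization constraint gives π = (0.3562, 0.3265, 0.3173).
So the stationary probability of River is 0.3173.

0.3173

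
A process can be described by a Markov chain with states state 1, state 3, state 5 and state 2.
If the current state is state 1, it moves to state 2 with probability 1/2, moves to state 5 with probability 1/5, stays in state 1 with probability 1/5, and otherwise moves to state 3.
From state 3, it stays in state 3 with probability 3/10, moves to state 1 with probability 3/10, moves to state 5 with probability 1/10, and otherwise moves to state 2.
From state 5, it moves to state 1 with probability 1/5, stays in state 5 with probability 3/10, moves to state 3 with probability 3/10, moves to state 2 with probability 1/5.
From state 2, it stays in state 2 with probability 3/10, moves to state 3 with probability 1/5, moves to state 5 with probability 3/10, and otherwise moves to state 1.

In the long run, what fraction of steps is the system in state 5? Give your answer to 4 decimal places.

Let the stationary distribution be π with π = πP and π_1 + π_2 + π_3 + π_4 = 1.
π_1 = 0.2·π_1 + 0.3·π_2 + 0.2·π_3 + 0.2·π_4
π_2 = 0.1·π_1 + 0.3·π_2 + 0.3·π_3 + 0.2·π_4
π_3 = 0.2·π_1 + 0.1·π_2 + 0.3·π_3 + 0.3·π_4
Solving with the normalization constraint gives π = (0.2223, 0.2234, 0.2331, 0.3212).
So the stationary probability of state 5 is 0.2331.

0.2331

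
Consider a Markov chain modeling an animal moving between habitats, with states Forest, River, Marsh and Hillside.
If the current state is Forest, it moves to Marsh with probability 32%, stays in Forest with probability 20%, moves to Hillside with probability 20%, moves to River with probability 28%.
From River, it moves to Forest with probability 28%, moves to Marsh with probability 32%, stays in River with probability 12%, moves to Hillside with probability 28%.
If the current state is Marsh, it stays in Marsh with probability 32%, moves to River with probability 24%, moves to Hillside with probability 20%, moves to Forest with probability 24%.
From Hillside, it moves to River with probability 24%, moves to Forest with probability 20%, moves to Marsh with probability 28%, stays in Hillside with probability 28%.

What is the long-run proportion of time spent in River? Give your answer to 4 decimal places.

Let the stationary distribution be π with π = πP and π_1 + π_2 + π_3 + π_4 = 1.
π_1 = 0.2·π_1 + 0.28·π_2 + 0.24·π_3 + 0.2·π_4
π_2 = 0.28·π_1 + 0.12·π_2 + 0.24·π_3 + 0.24·π_4
π_3 = 0.32·π_1 + 0.32·π_2 + 0.32·π_3 + 0.28·π_4
Solving with the normalization constraint gives π = (0.2302, 0.2225, 0.3105, 0.2367).
So the stationary probability of River is 0.2225.

0.2225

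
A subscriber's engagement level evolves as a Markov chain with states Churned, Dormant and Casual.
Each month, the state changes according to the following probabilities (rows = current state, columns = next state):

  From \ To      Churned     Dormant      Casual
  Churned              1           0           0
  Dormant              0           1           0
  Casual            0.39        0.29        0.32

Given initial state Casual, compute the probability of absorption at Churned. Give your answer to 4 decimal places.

0.5735

Let h(s) be the probability of absorption at Churned starting from transient state s. Then h(Churned) = 1 and h(Dormant) = 0. By first-step analysis:
h(Casual) = 0.39·1 + 0.29·0 + 0.32·h(Casual)
Solving: h(Casual) = 0.5735.
Starting from Casual, the probability is 0.5735.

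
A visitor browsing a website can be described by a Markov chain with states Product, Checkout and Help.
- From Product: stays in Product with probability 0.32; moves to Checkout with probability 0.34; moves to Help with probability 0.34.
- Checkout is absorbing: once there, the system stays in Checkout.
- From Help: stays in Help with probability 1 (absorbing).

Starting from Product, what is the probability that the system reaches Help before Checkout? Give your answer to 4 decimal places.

Let h(s) be the probability of absorption at Help starting from transient state s. Then h(Help) = 1 and h(Checkout) = 0. By first-step analysis:
h(Product) = 0.32·h(Product) + 0.34·0 + 0.34·1
Solving: h(Product) = 0.5000.
Starting from Product, the probability is 0.5000.

0.5000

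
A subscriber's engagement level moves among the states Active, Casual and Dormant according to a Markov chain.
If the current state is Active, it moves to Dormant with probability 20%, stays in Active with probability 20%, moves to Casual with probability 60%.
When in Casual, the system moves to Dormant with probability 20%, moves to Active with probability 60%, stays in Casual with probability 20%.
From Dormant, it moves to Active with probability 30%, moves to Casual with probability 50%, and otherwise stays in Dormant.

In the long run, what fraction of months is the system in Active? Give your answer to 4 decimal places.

Let the stationary distribution be π with π = πP and π_1 + π_2 + π_3 = 1.
π_1 = 0.2·π_1 + 0.6·π_2 + 0.3·π_3
π_2 = 0.6·π_1 + 0.2·π_2 + 0.5·π_3
Solving with the normalization constraint gives π = (0.3857, 0.4143, 0.2000).
So the stationary probability of Active is 0.3857.

0.3857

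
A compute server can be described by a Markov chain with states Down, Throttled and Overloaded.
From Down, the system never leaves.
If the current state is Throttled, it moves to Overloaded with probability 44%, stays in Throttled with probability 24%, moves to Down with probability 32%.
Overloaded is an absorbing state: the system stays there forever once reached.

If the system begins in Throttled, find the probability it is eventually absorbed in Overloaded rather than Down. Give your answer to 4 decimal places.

0.5789

Let h(s) be the probability of absorption at Overloaded starting from transient state s. Then h(Overloaded) = 1 and h(Down) = 0. By first-step analysis:
h(Throttled) = 0.32·0 + 0.24·h(Throttled) + 0.44·1
Solving: h(Throttled) = 0.5789.
Starting from Throttled, the probability is 0.5789.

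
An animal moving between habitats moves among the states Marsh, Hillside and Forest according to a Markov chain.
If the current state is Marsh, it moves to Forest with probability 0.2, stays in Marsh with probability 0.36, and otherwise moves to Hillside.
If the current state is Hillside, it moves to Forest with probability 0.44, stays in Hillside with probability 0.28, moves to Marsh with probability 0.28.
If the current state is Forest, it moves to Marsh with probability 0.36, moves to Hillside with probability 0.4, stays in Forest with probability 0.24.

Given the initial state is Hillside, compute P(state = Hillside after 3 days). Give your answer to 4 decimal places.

0.3682

Propagate the distribution vector 3 days from Hillside.
After 0 days: (0.0000, 1.0000, 0.0000)
After 1 day: (0.2800, 0.2800, 0.4400)
After 2 days: (0.3376, 0.3776, 0.2848)
After 3 days: (0.3298, 0.3682, 0.3020)
P(in Hillside after 3 days) = 0.3682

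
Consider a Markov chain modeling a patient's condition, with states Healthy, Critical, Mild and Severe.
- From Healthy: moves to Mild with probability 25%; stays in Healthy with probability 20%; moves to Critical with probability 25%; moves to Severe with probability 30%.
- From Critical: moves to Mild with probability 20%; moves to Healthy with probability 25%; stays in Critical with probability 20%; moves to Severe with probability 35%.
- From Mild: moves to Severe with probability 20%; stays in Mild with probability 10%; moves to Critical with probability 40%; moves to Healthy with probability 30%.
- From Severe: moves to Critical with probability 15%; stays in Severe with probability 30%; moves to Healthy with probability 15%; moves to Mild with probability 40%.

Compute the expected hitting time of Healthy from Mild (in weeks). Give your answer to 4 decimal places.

4.0673

Let t(s) be the expected number of weeks to first reach Healthy from state s, with t(Healthy) = 0. Conditioning on the first week:
t(Critical) = 1 + 0.2·t(Critical) + 0.2·t(Mild) + 0.35·t(Severe)
t(Mild) = 1 + 0.4·t(Critical) + 0.1·t(Mild) + 0.2·t(Severe)
t(Severe) = 1 + 0.15·t(Critical) + 0.4·t(Mild) + 0.3·t(Severe)
Solving: t(Critical) = 4.3130, t(Mild) = 4.0673, t(Severe) = 4.6770.
Expected weeks from Mild to Healthy: 4.0673.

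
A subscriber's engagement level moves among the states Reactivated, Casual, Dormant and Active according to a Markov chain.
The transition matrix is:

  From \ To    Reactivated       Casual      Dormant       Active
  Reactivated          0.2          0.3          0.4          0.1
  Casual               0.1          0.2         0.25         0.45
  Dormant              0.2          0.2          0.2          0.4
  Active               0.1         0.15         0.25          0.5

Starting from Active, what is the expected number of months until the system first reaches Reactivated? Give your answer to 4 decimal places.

Let t(s) be the expected number of months to first reach Reactivated from state s, with t(Reactivated) = 0. Conditioning on the first month:
t(Casual) = 1 + 0.2·t(Casual) + 0.25·t(Dormant) + 0.45·t(Active)
t(Dormant) = 1 + 0.2·t(Casual) + 0.2·t(Dormant) + 0.4·t(Active)
t(Active) = 1 + 0.15·t(Casual) + 0.25·t(Dormant) + 0.5·t(Active)
Solving: t(Casual) = 8.0769, t(Dormant) = 7.3077, t(Active) = 8.0769.
Expected months from Active to Reactivated: 8.0769.

8.0769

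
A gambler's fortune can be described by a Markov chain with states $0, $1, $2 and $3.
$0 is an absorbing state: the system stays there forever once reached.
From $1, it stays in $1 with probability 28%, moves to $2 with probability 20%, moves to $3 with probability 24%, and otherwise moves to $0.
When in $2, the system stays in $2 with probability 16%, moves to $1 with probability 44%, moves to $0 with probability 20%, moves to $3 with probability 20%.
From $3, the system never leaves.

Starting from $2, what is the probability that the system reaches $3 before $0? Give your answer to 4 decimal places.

0.4830

Let h(s) be the probability of absorption at $3 starting from transient state s. Then h($3) = 1 and h($0) = 0. By first-step analysis:
h($1) = 0.28·0 + 0.28·h($1) + 0.2·h($2) + 0.24·1
h($2) = 0.2·0 + 0.44·h($1) + 0.16·h($2) + 0.2·1
Solving: h($1) = 0.4675, h($2) = 0.4830.
Starting from $2, the probability is 0.4830.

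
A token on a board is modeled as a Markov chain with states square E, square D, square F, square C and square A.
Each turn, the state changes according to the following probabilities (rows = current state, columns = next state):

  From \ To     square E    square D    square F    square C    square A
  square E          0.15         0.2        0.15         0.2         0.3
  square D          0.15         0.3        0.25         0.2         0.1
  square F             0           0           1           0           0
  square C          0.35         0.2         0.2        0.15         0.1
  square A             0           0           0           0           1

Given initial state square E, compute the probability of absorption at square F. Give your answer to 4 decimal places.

Let h(s) be the probability of absorption at square F starting from transient state s. Then h(square F) = 1 and h(square A) = 0. By first-step analysis:
h(square E) = 0.15·h(square E) + 0.2·h(square D) + 0.15·1 + 0.2·h(square C) + 0.3·0
h(square D) = 0.15·h(square E) + 0.3·h(square D) + 0.25·1 + 0.2·h(square C) + 0.1·0
h(square C) = 0.35·h(square E) + 0.2·h(square D) + 0.2·1 + 0.15·h(square C) + 0.1·0
Solving: h(square E) = 0.4553, h(square D) = 0.6170, h(square C) = 0.5679.
Starting from square E, the probability is 0.4553.

0.4553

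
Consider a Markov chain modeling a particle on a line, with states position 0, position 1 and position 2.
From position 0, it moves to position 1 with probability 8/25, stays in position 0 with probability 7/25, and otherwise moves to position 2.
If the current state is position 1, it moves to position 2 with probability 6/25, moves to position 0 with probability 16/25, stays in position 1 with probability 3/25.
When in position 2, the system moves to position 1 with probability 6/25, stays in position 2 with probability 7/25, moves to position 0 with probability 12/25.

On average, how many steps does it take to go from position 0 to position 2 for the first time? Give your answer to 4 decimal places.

2.7985

Let t(s) be the expected number of steps to first reach position 2 from state s, with t(position 2) = 0. Conditioning on the first step:
t(position 0) = 1 + 0.28·t(position 0) + 0.32·t(position 1)
t(position 1) = 1 + 0.64·t(position 0) + 0.12·t(position 1)
Solving: t(position 0) = 2.7985, t(position 1) = 3.1716.
Expected steps from position 0 to position 2: 2.7985.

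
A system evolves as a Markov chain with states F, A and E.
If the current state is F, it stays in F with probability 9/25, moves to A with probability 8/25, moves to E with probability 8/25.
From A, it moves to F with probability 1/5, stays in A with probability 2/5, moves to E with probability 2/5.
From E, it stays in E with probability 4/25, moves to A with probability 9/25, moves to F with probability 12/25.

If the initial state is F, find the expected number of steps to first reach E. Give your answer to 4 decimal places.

2.8750

Let t(s) be the expected number of steps to first reach E from state s, with t(E) = 0. Conditioning on the first step:
t(F) = 1 + 0.36·t(F) + 0.32·t(A)
t(A) = 1 + 0.2·t(F) + 0.4·t(A)
Solving: t(F) = 2.8750, t(A) = 2.6250.
Expected steps from F to E: 2.8750.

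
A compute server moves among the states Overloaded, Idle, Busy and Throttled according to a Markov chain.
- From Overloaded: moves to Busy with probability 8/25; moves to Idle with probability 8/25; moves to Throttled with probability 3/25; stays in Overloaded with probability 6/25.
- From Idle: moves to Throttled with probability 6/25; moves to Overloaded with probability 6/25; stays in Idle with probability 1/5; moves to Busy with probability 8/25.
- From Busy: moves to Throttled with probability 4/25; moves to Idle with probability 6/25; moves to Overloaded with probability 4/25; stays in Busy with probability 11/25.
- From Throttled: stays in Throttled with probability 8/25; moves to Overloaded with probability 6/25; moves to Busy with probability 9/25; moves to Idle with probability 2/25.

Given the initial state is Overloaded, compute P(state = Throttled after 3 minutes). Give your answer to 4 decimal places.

0.2008

Propagate the distribution vector 3 minutes from Overloaded.
After 0 minutes: (1.0000, 0.0000, 0.0000, 0.0000)
After 1 minute: (0.2400, 0.3200, 0.3200, 0.1200)
After 2 minutes: (0.2144, 0.2272, 0.3632, 0.1952)
After 3 minutes: (0.2109, 0.2168, 0.3714, 0.2008)
P(in Throttled after 3 minutes) = 0.2008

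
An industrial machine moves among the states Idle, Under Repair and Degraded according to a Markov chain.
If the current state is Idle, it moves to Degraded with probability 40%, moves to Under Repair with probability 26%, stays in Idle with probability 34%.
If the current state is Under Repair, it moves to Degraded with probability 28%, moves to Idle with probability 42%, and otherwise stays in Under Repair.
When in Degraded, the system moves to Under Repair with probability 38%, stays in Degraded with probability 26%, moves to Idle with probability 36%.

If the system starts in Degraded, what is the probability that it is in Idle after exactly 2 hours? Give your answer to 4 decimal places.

Sum over the intermediate state after 1 hour:
P = P(Degraded→Idle)·P(Idle→Idle) + P(Degraded→Under Repair)·P(Under Repair→Idle) + P(Degraded→Degraded)·P(Degraded→Idle)
  = 0.36×0.34 + 0.38×0.42 + 0.26×0.36
  = 0.1224 + 0.1596 + 0.0936 = 0.3756

0.3756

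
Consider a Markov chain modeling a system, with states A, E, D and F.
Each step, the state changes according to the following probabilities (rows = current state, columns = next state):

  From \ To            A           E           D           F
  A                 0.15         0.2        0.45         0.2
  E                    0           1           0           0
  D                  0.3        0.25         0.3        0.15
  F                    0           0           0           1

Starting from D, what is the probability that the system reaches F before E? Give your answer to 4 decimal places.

Let h(s) be the probability of absorption at F starting from transient state s. Then h(F) = 1 and h(E) = 0. By first-step analysis:
h(A) = 0.15·h(A) + 0.2·0 + 0.45·h(D) + 0.2·1
h(D) = 0.3·h(A) + 0.25·0 + 0.3·h(D) + 0.15·1
Solving: h(A) = 0.4511, h(D) = 0.4076.
Starting from D, the probability is 0.4076.

0.4076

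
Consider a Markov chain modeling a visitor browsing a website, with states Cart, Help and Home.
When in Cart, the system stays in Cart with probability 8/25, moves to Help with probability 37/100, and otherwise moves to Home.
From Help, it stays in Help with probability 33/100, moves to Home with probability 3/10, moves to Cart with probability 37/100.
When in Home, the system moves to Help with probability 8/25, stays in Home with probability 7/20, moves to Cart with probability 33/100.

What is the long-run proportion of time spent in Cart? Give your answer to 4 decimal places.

Let the stationary distribution be π with π = πP and π_1 + π_2 + π_3 = 1.
π_1 = 0.32·π_1 + 0.37·π_2 + 0.33·π_3
π_2 = 0.37·π_1 + 0.33·π_2 + 0.32·π_3
Solving with the normalization constraint gives π = (0.3402, 0.3404, 0.3194).
So the stationary probability of Cart is 0.3402.

0.3402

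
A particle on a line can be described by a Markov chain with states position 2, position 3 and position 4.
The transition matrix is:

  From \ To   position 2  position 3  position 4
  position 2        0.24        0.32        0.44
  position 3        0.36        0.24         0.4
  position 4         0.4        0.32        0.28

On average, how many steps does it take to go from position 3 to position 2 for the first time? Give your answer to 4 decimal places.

Let t(s) be the expected number of steps to first reach position 2 from state s, with t(position 2) = 0. Conditioning on the first step:
t(position 3) = 1 + 0.24·t(position 3) + 0.4·t(position 4)
t(position 4) = 1 + 0.32·t(position 3) + 0.28·t(position 4)
Solving: t(position 3) = 2.6718, t(position 4) = 2.5763.
Expected steps from position 3 to position 2: 2.6718.

2.6718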